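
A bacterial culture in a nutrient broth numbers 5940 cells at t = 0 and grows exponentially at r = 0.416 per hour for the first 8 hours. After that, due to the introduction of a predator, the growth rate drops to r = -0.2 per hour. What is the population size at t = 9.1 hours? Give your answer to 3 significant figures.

133000 cells

Phase 1: N(8) = 5940·e^(0.416×8) = 5940·e^3.328 = 165622.
Phase 2 runs for 9.1 − 8 = 1.1 hours at r = -0.2.
N(9.1) = 165622·e^(-0.2×1.1) = 165622·e^-0.22 = 132915.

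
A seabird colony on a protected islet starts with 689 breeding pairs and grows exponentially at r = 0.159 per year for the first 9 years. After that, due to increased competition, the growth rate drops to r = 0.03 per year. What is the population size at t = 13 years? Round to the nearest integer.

Phase 1: N(9) = 689·e^(0.159×9) = 689·e^1.431 = 2882.
Phase 2 runs for 13 − 9 = 4 years at r = 0.03.
N(13) = 2882·e^(0.03×4) = 2882·e^0.12 = 3249.45.

3249 breeding pairs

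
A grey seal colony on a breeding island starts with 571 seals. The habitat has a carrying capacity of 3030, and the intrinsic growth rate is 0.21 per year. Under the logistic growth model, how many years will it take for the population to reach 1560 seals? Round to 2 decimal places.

7.24 years

A = (K − N₀)/N₀ = (3030 − 571)/571 = 4.3065.
Solve 3030/(1 + 4.3065·e^(−0.21t)) = 1560: 1 + 4.3065·e^(−0.21t) = 1.9423, so e^(−0.21t) = 0.218812.
−0.21·t = ln(0.218812) = -1.5195, so t = 1.5195/0.21 = 7.2359.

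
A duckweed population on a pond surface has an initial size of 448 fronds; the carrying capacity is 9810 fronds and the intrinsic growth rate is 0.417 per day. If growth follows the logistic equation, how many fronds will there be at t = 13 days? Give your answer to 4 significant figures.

A = (K − N₀)/N₀ = (9810 − 448)/448 = 20.897.
N(t) = K/(1 + A·e^(−rt)) = 9810/(1 + 20.897×e^(−0.417×13)).
e^(−5.421) = 0.0044227; denominator = 1 + 20.897×0.0044227 = 1.0924.
N = 9810/1.0924 = 8980.04.

8980 fronds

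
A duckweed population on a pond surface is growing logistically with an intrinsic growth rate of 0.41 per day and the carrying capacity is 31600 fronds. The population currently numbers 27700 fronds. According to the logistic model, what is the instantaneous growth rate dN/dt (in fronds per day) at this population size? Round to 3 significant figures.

1400 fronds per day

dN/dt = rN(1 − N/K) = 0.41 × 27700 × (1 − 27700/31600).
1 − 27700/31600 = 0.12342; dN/dt = 0.41 × 27700 × 0.12342 = 1401.7.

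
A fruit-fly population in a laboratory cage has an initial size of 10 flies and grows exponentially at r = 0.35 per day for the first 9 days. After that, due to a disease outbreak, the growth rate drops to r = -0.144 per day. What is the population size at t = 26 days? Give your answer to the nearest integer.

20 flies

Phase 1: N(9) = 10·e^(0.35×9) = 10·e^3.15 = 233.361.
Phase 2 runs for 26 − 9 = 17 days at r = -0.144.
N(26) = 233.361·e^(-0.144×17) = 233.361·e^-2.448 = 20.1778.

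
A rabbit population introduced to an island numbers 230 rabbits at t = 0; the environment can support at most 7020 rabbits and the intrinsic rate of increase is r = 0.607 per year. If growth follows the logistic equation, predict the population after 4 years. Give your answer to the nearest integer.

A = (K − N₀)/N₀ = (7020 − 230)/230 = 29.522.
N(t) = K/(1 + A·e^(−rt)) = 7020/(1 + 29.522×e^(−0.607×4)).
e^(−2.428) = 0.088213; denominator = 1 + 29.522×0.088213 = 3.6042.
N = 7020/3.6042 = 1947.73.

1948 rabbits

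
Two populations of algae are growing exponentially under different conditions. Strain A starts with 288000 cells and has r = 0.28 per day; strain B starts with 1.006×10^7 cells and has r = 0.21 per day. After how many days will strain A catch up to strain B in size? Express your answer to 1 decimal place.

50.8 days

Set 288000·e^(0.28t) = 1.006×10^7·e^(0.21t).
e^((0.28 − 0.21)t) = 1.006×10^7/288000 → e^(0.07·t) = 34.931.
0.07·t = ln(34.931) = 3.5534, so t = 3.5534/0.07 = 50.762.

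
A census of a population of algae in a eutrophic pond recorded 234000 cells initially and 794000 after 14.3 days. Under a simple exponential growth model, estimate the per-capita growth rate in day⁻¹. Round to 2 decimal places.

0.09 per day

From N(t) = N₀·e^(rt): e^(r·14.3) = 794000/234000 = 3.3932.
r·14.3 = ln(3.3932) = 1.2218, so r = 1.2218/14.3 = 0.085438.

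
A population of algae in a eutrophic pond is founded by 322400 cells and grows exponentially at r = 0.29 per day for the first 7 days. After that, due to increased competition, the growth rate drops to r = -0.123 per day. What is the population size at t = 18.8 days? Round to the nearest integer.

Phase 1: N(7) = 322400·e^(0.29×7) = 322400·e^2.03 = 2.454781×10^6.
Phase 2 runs for 18.8 − 7 = 11.8 days at r = -0.123.
N(18.8) = 2.454781×10^6·e^(-0.123×11.8) = 2.454781×10^6·e^-1.451 = 575013.

575013 cells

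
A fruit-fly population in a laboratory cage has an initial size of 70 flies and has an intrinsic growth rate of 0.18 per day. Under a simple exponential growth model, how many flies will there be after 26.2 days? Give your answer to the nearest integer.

N(t) = N₀·e^(rt) = 70 × e^(0.18×26.2) = 70 × e^4.716.
e^4.716 ≈ 111.72, so N ≈ 70 × 111.72 = 7820.43.

7820 flies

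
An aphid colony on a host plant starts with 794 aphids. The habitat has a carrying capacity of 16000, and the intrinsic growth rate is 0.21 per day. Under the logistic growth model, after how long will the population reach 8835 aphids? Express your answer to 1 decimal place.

15.1 days

A = (K − N₀)/N₀ = (16000 − 794)/794 = 19.151.
Solve 16000/(1 + 19.151·e^(−0.21t)) = 8835: 1 + 19.151·e^(−0.21t) = 1.811, so e^(−0.21t) = 0.0423463.
−0.21·t = ln(0.0423463) = -3.1619, so t = 3.1619/0.21 = 15.057.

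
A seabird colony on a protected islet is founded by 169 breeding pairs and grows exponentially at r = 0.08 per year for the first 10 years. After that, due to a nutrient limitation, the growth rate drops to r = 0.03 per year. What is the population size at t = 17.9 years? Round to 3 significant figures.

477 breeding pairs

Phase 1: N(10) = 169·e^(0.08×10) = 169·e^0.8 = 376.116.
Phase 2 runs for 17.9 − 10 = 7.9 years at r = 0.03.
N(17.9) = 376.116·e^(0.03×7.9) = 376.116·e^0.237 = 476.705.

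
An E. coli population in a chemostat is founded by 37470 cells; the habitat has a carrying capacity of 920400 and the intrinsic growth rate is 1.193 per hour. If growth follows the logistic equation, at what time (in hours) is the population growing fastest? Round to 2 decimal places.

Logistic growth is fastest at N = K/2 = 460200.
A = (K − N₀)/N₀ = 23.564. Set K/(1 + A·e^(−rt)) = K/2 → A·e^(−rt) = 1.
e^(−1.193t) = 1/23.564 = 0.0424382, so t = ln(23.564)/1.193 = 3.1597/1.193 = 2.6485.

2.65 hours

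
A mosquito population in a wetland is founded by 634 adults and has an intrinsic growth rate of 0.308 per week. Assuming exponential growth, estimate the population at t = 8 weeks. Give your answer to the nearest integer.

7451 adults

N(t) = N₀·e^(rt) = 634 × e^(0.308×8) = 634 × e^2.464.
e^2.464 ≈ 11.752, so N ≈ 634 × 11.752 = 7450.59.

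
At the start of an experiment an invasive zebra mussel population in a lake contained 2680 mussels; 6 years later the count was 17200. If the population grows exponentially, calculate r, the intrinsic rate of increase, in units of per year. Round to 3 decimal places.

0.310 per year

From N(t) = N₀·e^(rt): e^(r·6) = 17200/2680 = 6.4179.
r·6 = ln(6.4179) = 1.8591, so r = 1.8591/6 = 0.30985.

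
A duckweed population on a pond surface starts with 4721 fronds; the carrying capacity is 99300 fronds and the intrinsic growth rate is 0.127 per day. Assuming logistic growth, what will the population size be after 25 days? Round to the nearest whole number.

A = (K − N₀)/N₀ = (99300 − 4721)/4721 = 20.034.
N(t) = K/(1 + A·e^(−rt)) = 99300/(1 + 20.034×e^(−0.127×25)).
e^(−3.175) = 0.041794; denominator = 1 + 20.034×0.041794 = 1.8373.
N = 99300/1.8373 = 54047.

54047 fronds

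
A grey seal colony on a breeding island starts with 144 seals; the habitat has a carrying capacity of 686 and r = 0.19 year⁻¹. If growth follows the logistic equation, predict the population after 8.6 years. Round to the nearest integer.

A = (K − N₀)/N₀ = (686 − 144)/144 = 3.7639.
N(t) = K/(1 + A·e^(−rt)) = 686/(1 + 3.7639×e^(−0.19×8.6)).
e^(−1.634) = 0.19515; denominator = 1 + 3.7639×0.19515 = 1.7345.
N = 686/1.7345 = 395.5.

396 seals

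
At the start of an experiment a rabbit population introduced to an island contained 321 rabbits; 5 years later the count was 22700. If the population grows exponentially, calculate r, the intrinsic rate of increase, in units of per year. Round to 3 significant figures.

From N(t) = N₀·e^(rt): e^(r·5) = 22700/321 = 70.717.
r·5 = ln(70.717) = 4.2587, so r = 4.2587/5 = 0.85174.

0.852 per year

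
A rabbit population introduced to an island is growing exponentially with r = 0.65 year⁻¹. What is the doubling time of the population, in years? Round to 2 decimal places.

Doubling time t_d = ln(2)/r = 0.6931/0.65 = 1.0664.

1.07 years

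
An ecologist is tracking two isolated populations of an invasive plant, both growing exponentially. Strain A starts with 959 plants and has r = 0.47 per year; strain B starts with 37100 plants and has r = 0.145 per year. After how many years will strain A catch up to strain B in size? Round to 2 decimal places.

Set 959·e^(0.47t) = 37100·e^(0.145t).
e^((0.47 − 0.145)t) = 37100/959 → e^(0.325·t) = 38.686.
0.325·t = ln(38.686) = 3.6555, so t = 3.6555/0.325 = 11.248.

11.25 years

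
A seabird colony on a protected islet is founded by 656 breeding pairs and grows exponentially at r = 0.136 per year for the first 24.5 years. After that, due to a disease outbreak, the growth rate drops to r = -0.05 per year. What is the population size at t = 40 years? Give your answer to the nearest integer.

Phase 1: N(24.5) = 656·e^(0.136×24.5) = 656·e^3.332 = 18364.2.
Phase 2 runs for 40 − 24.5 = 15.5 years at r = -0.05.
N(40) = 18364.2·e^(-0.05×15.5) = 18364.2·e^-0.775 = 8460.48.

8460 breeding pairs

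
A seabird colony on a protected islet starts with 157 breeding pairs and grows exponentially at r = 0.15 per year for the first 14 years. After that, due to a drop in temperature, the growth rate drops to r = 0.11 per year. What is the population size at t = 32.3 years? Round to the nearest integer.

Phase 1: N(14) = 157·e^(0.15×14) = 157·e^2.1 = 1282.09.
Phase 2 runs for 32.3 − 14 = 18.3 years at r = 0.11.
N(32.3) = 1282.09·e^(0.11×18.3) = 1282.09·e^2.013 = 9597.38.

9597 breeding pairs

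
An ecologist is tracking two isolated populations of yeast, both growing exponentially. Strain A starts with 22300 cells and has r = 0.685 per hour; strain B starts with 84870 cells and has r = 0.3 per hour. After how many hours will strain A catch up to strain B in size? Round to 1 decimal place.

3.5 hours

Set 22300·e^(0.685t) = 84870·e^(0.3t).
e^((0.685 − 0.3)t) = 84870/22300 → e^(0.385·t) = 3.8058.
0.385·t = ln(3.8058) = 1.3365, so t = 1.3365/0.385 = 3.4715.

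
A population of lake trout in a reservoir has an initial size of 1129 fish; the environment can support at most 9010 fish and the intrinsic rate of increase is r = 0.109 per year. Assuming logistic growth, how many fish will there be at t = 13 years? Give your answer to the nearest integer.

A = (K − N₀)/N₀ = (9010 − 1129)/1129 = 6.9805.
N(t) = K/(1 + A·e^(−rt)) = 9010/(1 + 6.9805×e^(−0.109×13)).
e^(−1.417) = 0.24244; denominator = 1 + 6.9805×0.24244 = 2.6924.
N = 9010/2.6924 = 3346.51.

3347 fish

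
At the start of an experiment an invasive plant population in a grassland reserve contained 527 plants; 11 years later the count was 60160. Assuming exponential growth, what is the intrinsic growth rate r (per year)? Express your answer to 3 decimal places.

0.431 per year

From N(t) = N₀·e^(rt): e^(r·11) = 60160/527 = 114.16.
r·11 = ln(114.16) = 4.7376, so r = 4.7376/11 = 0.43069.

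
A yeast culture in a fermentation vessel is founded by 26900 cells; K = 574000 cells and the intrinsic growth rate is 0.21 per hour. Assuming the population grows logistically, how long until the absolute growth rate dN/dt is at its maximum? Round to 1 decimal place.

14.3 hours

Logistic growth is fastest at N = K/2 = 287000.
A = (K − N₀)/N₀ = 20.338. Set K/(1 + A·e^(−rt)) = K/2 → A·e^(−rt) = 1.
e^(−0.21t) = 1/20.338 = 0.0491683, so t = ln(20.338)/0.21 = 3.0125/0.21 = 14.345.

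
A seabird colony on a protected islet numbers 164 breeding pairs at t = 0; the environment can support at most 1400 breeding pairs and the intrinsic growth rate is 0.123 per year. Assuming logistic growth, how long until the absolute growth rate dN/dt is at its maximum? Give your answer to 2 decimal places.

Logistic growth is fastest at N = K/2 = 700.
A = (K − N₀)/N₀ = 7.5366. Set K/(1 + A·e^(−rt)) = K/2 → A·e^(−rt) = 1.
e^(−0.123t) = 1/7.5366 = 0.132686, so t = ln(7.5366)/0.123 = 2.0198/0.123 = 16.421.

16.42 years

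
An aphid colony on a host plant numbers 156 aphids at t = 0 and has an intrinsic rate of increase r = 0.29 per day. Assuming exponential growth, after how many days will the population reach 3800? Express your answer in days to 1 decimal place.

Set N₀·e^(rt) = 3800: e^(0.29·t) = 3800/156 = 24.359.
0.29·t = ln(24.359) = 3.1929, so t = 3.1929/0.29 = 11.01.

11.0 days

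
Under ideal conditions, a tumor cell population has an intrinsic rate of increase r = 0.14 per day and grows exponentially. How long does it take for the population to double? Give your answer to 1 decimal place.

Doubling time t_d = ln(2)/r = 0.6931/0.14 = 4.9511.

5.0 days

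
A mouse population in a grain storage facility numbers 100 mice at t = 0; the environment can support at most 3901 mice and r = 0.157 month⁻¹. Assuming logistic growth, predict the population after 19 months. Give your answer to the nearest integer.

A = (K − N₀)/N₀ = (3901 − 100)/100 = 38.01.
N(t) = K/(1 + A·e^(−rt)) = 3901/(1 + 38.01×e^(−0.157×19)).
e^(−2.983) = 0.050641; denominator = 1 + 38.01×0.050641 = 2.9249.
N = 3901/2.9249 = 1333.74.

1334 mice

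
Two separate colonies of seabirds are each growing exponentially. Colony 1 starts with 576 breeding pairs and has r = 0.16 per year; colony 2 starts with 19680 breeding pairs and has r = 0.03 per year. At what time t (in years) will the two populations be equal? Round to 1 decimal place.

Set 576·e^(0.16t) = 19680·e^(0.03t).
e^((0.16 − 0.03)t) = 19680/576 → e^(0.13·t) = 34.167.
0.13·t = ln(34.167) = 3.5313, so t = 3.5313/0.13 = 27.163.

27.2 years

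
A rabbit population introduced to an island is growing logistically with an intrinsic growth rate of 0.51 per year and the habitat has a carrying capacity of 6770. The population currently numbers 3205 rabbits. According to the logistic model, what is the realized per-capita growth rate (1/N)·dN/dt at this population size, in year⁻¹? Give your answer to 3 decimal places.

(1/N)·dN/dt = r(1 − N/K) = 0.51 × (1 − 3205/6770).
= 0.51 × 0.52659 = 0.26856.

0.269 per year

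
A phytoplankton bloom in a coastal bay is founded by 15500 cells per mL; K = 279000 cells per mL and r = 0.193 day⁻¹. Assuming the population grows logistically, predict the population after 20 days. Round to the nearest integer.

205426 cells per mL

A = (K − N₀)/N₀ = (279000 − 15500)/15500 = 17.
N(t) = K/(1 + A·e^(−rt)) = 279000/(1 + 17×e^(−0.193×20)).
e^(−3.86) = 0.021068; denominator = 1 + 17×0.021068 = 1.3582.
N = 279000/1.3582 = 205426.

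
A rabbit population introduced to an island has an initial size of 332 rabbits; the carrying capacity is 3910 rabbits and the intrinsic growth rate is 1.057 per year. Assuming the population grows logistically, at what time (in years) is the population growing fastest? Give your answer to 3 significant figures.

Logistic growth is fastest at N = K/2 = 1955.
A = (K − N₀)/N₀ = 10.777. Set K/(1 + A·e^(−rt)) = K/2 → A·e^(−rt) = 1.
e^(−1.057t) = 1/10.777 = 0.0927893, so t = ln(10.777)/1.057 = 2.3774/1.057 = 2.2492.

2.25 years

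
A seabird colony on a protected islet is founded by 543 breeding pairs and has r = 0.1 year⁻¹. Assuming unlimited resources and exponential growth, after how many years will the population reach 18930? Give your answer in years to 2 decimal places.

35.51 years

Set N₀·e^(rt) = 18930: e^(0.1·t) = 18930/543 = 34.862.
0.1·t = ln(34.862) = 3.5514, so t = 3.5514/0.1 = 35.514.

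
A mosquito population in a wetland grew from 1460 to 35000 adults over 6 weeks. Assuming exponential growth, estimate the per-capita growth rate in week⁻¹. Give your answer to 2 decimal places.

0.53 per week

From N(t) = N₀·e^(rt): e^(r·6) = 35000/1460 = 23.973.
r·6 = ln(23.973) = 3.1769, so r = 3.1769/6 = 0.52949.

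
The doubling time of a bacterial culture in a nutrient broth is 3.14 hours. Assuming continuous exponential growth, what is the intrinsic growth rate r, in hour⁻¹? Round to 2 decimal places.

r = ln(2)/t_d = 0.6931/3.14 = 0.22075.

0.22 per hour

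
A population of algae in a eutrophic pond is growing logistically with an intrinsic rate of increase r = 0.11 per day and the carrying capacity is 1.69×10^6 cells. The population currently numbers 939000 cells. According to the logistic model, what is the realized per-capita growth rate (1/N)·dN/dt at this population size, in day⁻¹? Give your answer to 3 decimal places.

(1/N)·dN/dt = r(1 − N/K) = 0.11 × (1 − 939000/1.69×10^6).
= 0.11 × 0.44438 = 0.048882.

0.049 per day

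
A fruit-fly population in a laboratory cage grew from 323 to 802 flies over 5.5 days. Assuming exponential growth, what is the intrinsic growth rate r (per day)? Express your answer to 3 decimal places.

0.165 per day

From N(t) = N₀·e^(rt): e^(r·5.5) = 802/323 = 2.483.
r·5.5 = ln(2.483) = 0.90946, so r = 0.90946/5.5 = 0.16536.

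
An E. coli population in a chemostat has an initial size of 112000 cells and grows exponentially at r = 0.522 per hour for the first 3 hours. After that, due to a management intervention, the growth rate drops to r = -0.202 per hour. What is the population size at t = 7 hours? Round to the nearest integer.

Phase 1: N(3) = 112000·e^(0.522×3) = 112000·e^1.566 = 536196.
Phase 2 runs for 7 − 3 = 4 hours at r = -0.202.
N(7) = 536196·e^(-0.202×4) = 536196·e^-0.808 = 239008.

239008 cells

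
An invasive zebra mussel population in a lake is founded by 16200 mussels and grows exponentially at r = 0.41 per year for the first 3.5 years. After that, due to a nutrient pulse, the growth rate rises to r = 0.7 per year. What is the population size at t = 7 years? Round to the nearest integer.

788404 mussels

Phase 1: N(3.5) = 16200·e^(0.41×3.5) = 16200·e^1.435 = 68034.2.
Phase 2 runs for 7 − 3.5 = 3.5 years at r = 0.7.
N(7) = 68034.2·e^(0.7×3.5) = 68034.2·e^2.45 = 788404.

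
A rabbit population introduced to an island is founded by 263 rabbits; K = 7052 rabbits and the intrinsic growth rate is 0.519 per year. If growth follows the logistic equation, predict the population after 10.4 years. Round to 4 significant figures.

A = (K − N₀)/N₀ = (7052 − 263)/263 = 25.814.
N(t) = K/(1 + A·e^(−rt)) = 7052/(1 + 25.814×e^(−0.519×10.4)).
e^(−5.398) = 0.0045274; denominator = 1 + 25.814×0.0045274 = 1.1169.
N = 7052/1.1169 = 6314.08.

6314 rabbits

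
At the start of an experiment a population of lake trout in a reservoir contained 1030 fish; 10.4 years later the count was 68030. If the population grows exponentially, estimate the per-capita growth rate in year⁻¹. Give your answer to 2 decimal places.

From N(t) = N₀·e^(rt): e^(r·10.4) = 68030/1030 = 66.049.
r·10.4 = ln(66.049) = 4.1904, so r = 4.1904/10.4 = 0.40292.

0.40 per year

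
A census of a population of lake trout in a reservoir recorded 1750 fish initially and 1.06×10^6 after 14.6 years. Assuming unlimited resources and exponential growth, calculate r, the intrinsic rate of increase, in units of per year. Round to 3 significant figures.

From N(t) = N₀·e^(rt): e^(r·14.6) = 1.06×10^6/1750 = 605.71.
r·14.6 = ln(605.71) = 6.4064, so r = 6.4064/14.6 = 0.4388.

0.439 per year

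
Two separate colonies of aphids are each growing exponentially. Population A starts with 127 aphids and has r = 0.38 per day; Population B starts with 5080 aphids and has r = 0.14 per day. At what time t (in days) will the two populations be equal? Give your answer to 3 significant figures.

15.4 days

Set 127·e^(0.38t) = 5080·e^(0.14t).
e^((0.38 − 0.14)t) = 5080/127 → e^(0.24·t) = 40.
0.24·t = ln(40) = 3.6889, so t = 3.6889/0.24 = 15.37.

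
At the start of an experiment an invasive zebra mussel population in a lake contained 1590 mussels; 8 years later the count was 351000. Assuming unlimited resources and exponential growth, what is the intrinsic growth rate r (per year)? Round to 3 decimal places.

0.675 per year

From N(t) = N₀·e^(rt): e^(r·8) = 351000/1590 = 220.75.
r·8 = ln(220.75) = 5.3971, so r = 5.3971/8 = 0.67463.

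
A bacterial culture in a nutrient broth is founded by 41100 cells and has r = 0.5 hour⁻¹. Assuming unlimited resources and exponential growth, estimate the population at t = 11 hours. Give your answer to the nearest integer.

N(t) = N₀·e^(rt) = 41100 × e^(0.5×11) = 41100 × e^5.5.
e^5.5 ≈ 244.69, so N ≈ 41100 × 244.69 = 1.005684×10^7.

10056838 cells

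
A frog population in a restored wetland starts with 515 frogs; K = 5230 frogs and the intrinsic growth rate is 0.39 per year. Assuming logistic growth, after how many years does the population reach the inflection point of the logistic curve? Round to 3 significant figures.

Logistic growth is fastest at N = K/2 = 2615.
A = (K − N₀)/N₀ = 9.1553. Set K/(1 + A·e^(−rt)) = K/2 → A·e^(−rt) = 1.
e^(−0.39t) = 1/9.1553 = 0.109226, so t = ln(9.1553)/0.39 = 2.2143/0.39 = 5.6778.

5.68 years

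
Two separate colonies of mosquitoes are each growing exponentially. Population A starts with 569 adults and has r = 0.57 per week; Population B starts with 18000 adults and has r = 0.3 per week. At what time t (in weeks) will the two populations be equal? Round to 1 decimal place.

Set 569·e^(0.57t) = 18000·e^(0.3t).
e^((0.57 − 0.3)t) = 18000/569 → e^(0.27·t) = 31.634.
0.27·t = ln(31.634) = 3.4542, so t = 3.4542/0.27 = 12.794.

12.8 weeks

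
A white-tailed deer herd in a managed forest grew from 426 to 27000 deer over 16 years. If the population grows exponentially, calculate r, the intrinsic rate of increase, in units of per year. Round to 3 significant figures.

From N(t) = N₀·e^(rt): e^(r·16) = 27000/426 = 63.38.
r·16 = ln(63.38) = 4.1492, so r = 4.1492/16 = 0.25932.

0.259 per year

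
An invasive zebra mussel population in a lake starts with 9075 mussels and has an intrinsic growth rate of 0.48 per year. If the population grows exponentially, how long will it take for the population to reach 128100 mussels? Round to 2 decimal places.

5.52 years

Set N₀·e^(rt) = 128100: e^(0.48·t) = 128100/9075 = 14.116.
0.48·t = ln(14.116) = 2.6473, so t = 2.6473/0.48 = 5.5152.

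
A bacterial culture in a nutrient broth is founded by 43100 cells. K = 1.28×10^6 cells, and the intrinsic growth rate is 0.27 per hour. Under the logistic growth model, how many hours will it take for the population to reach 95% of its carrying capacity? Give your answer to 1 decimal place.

23.3 hours

A = (K − N₀)/N₀ = (1.28×10^6 − 43100)/43100 = 28.698.
Solve 1.28×10^6/(1 + 28.698·e^(−0.27t)) = 1.216×10^6: 1 + 28.698·e^(−0.27t) = 1.0526, so e^(−0.27t) = 0.00183396.
−0.27·t = ln(0.00183396) = -6.3013, so t = 6.3013/0.27 = 23.338.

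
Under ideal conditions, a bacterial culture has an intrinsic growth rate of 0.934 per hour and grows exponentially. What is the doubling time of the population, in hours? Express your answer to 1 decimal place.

0.7 hours

Doubling time t_d = ln(2)/r = 0.6931/0.934 = 0.74213.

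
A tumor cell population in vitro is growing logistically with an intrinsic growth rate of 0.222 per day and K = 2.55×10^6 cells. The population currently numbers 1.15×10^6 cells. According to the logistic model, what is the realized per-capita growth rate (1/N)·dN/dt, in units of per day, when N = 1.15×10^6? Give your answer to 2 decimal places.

(1/N)·dN/dt = r(1 − N/K) = 0.222 × (1 − 1.15×10^6/2.55×10^6).
= 0.222 × 0.54902 = 0.12188.

0.12 per day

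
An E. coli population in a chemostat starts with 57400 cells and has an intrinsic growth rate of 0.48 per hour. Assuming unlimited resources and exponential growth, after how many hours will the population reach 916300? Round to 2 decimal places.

5.77 hours

Set N₀·e^(rt) = 916300: e^(0.48·t) = 916300/57400 = 15.963.
0.48·t = ln(15.963) = 2.7703, so t = 2.7703/0.48 = 5.7715.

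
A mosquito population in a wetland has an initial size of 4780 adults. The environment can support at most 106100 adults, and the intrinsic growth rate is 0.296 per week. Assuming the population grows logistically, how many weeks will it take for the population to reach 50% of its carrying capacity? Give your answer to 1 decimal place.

10.3 weeks

A = (K − N₀)/N₀ = (106100 − 4780)/4780 = 21.197.
Solve 106100/(1 + 21.197·e^(−0.296t)) = 53050: 1 + 21.197·e^(−0.296t) = 2, so e^(−0.296t) = 0.0471773.
−0.296·t = ln(0.0471773) = -3.0538, so t = 3.0538/0.296 = 10.317.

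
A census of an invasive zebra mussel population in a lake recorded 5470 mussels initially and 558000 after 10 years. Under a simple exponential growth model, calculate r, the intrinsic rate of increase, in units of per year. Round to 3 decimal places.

0.463 per year

From N(t) = N₀·e^(rt): e^(r·10) = 558000/5470 = 102.01.
r·10 = ln(102.01) = 4.6251, so r = 4.6251/10 = 0.46251.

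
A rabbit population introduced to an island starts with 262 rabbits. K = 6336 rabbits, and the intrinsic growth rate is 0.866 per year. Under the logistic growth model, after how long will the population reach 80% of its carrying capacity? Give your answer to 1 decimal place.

A = (K − N₀)/N₀ = (6336 − 262)/262 = 23.183.
Solve 6336/(1 + 23.183·e^(−0.866t)) = 5068.8: 1 + 23.183·e^(−0.866t) = 1.25, so e^(−0.866t) = 0.0107837.
−0.866·t = ln(0.0107837) = -4.5297, so t = 4.5297/0.866 = 5.2306.

5.2 years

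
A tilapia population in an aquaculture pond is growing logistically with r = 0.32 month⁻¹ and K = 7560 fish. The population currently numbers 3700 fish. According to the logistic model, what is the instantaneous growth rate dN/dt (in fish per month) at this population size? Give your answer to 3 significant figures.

dN/dt = rN(1 − N/K) = 0.32 × 3700 × (1 − 3700/7560).
1 − 3700/7560 = 0.51058; dN/dt = 0.32 × 3700 × 0.51058 = 604.53.

605 fish per month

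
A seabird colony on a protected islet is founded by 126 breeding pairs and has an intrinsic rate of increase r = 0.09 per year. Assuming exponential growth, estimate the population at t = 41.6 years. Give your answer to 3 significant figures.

N(t) = N₀·e^(rt) = 126 × e^(0.09×41.6) = 126 × e^3.744.
e^3.744 ≈ 42.267, so N ≈ 126 × 42.267 = 5325.61.

5330 breeding pairs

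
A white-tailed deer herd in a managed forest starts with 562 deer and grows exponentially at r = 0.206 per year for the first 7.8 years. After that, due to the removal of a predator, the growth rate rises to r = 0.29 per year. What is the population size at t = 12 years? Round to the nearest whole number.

Phase 1: N(7.8) = 562·e^(0.206×7.8) = 562·e^1.607 = 2802.6.
Phase 2 runs for 12 − 7.8 = 4.2 years at r = 0.29.
N(12) = 2802.6·e^(0.29×4.2) = 2802.6·e^1.218 = 9473.96.

9474 deer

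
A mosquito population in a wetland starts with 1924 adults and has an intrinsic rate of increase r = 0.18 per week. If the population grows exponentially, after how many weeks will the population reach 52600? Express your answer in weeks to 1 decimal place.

18.4 weeks

Set N₀·e^(rt) = 52600: e^(0.18·t) = 52600/1924 = 27.339.
0.18·t = ln(27.339) = 3.3083, so t = 3.3083/0.18 = 18.379.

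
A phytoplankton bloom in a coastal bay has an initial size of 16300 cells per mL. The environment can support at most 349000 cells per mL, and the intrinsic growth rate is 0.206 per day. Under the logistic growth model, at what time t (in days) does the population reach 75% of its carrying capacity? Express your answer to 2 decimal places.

19.97 days

A = (K − N₀)/N₀ = (349000 − 16300)/16300 = 20.411.
Solve 349000/(1 + 20.411·e^(−0.206t)) = 261750: 1 + 20.411·e^(−0.206t) = 1.3333, so e^(−0.206t) = 0.016331.
−0.206·t = ln(0.016331) = -4.1147, so t = 4.1147/0.206 = 19.974.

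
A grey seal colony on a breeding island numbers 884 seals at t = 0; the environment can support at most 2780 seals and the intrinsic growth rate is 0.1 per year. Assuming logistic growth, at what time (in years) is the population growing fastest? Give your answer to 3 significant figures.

Logistic growth is fastest at N = K/2 = 1390.
A = (K − N₀)/N₀ = 2.1448. Set K/(1 + A·e^(−rt)) = K/2 → A·e^(−rt) = 1.
e^(−0.1t) = 1/2.1448 = 0.466245, so t = ln(2.1448)/0.1 = 0.76304/0.1 = 7.6304.

7.63 years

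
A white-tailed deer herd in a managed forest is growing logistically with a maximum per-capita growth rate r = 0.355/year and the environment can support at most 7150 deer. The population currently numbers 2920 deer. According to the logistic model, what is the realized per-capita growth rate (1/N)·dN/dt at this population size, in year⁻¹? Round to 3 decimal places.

0.210 per year

(1/N)·dN/dt = r(1 − N/K) = 0.355 × (1 − 2920/7150).
= 0.355 × 0.59161 = 0.21002.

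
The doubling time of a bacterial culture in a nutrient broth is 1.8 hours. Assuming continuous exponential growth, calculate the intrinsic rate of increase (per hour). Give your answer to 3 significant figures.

0.385 per hour

r = ln(2)/t_d = 0.6931/1.8 = 0.38508.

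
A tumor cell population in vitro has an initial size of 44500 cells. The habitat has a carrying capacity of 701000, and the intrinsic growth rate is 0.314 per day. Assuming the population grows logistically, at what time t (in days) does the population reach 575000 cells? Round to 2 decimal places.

A = (K − N₀)/N₀ = (701000 − 44500)/44500 = 14.753.
Solve 701000/(1 + 14.753·e^(−0.314t)) = 575000: 1 + 14.753·e^(−0.314t) = 1.2191, so e^(−0.314t) = 0.0148535.
−0.314·t = ln(0.0148535) = -4.2095, so t = 4.2095/0.314 = 13.406.

13.41 days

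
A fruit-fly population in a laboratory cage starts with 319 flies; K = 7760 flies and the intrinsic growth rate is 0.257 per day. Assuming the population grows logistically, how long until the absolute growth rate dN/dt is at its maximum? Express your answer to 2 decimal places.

Logistic growth is fastest at N = K/2 = 3880.
A = (K − N₀)/N₀ = 23.326. Set K/(1 + A·e^(−rt)) = K/2 → A·e^(−rt) = 1.
e^(−0.257t) = 1/23.326 = 0.0428706, so t = ln(23.326)/0.257 = 3.1496/0.257 = 12.255.

12.26 days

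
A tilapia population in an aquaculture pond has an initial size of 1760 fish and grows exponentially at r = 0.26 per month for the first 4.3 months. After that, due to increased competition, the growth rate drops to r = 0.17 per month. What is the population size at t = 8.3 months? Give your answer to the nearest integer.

10626 fish

Phase 1: N(4.3) = 1760·e^(0.26×4.3) = 1760·e^1.118 = 5383.37.
Phase 2 runs for 8.3 − 4.3 = 4 months at r = 0.17.
N(8.3) = 5383.37·e^(0.17×4) = 5383.37·e^0.68 = 10626.1.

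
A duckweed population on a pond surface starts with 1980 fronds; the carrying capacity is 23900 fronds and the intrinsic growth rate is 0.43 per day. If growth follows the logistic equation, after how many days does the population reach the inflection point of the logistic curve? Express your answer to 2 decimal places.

Logistic growth is fastest at N = K/2 = 11950.
A = (K − N₀)/N₀ = 11.071. Set K/(1 + A·e^(−rt)) = K/2 → A·e^(−rt) = 1.
e^(−0.43t) = 1/11.071 = 0.0903285, so t = ln(11.071)/0.43 = 2.4043/0.43 = 5.5914.

5.59 days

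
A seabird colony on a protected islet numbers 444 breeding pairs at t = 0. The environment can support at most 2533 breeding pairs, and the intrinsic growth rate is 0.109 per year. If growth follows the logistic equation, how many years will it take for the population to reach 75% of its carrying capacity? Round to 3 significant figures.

A = (K − N₀)/N₀ = (2533 − 444)/444 = 4.705.
Solve 2533/(1 + 4.705·e^(−0.109t)) = 1899.75: 1 + 4.705·e^(−0.109t) = 1.3333, so e^(−0.109t) = 0.0708473.
−0.109·t = ln(0.0708473) = -2.6472, so t = 2.6472/0.109 = 24.286.

24.3 years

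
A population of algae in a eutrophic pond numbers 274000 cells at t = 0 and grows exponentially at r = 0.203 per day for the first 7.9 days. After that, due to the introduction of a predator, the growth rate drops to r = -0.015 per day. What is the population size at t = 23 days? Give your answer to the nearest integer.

1086078 cells

Phase 1: N(7.9) = 274000·e^(0.203×7.9) = 274000·e^1.604 = 1.362162×10^6.
Phase 2 runs for 23 − 7.9 = 15.1 days at r = -0.015.
N(23) = 1.362162×10^6·e^(-0.015×15.1) = 1.362162×10^6·e^-0.2265 = 1.086078×10^6.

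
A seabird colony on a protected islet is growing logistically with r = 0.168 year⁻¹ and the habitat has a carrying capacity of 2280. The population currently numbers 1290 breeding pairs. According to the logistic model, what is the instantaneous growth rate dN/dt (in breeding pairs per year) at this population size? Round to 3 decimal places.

94.102 breeding pairs per year

dN/dt = rN(1 − N/K) = 0.168 × 1290 × (1 − 1290/2280).
1 − 1290/2280 = 0.43421; dN/dt = 0.168 × 1290 × 0.43421 = 94.102.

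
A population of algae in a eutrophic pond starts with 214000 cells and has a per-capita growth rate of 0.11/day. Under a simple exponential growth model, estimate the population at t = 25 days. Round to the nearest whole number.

3347523 cells

N(t) = N₀·e^(rt) = 214000 × e^(0.11×25) = 214000 × e^2.75.
e^2.75 ≈ 15.643, so N ≈ 214000 × 15.643 = 3.347523×10^6.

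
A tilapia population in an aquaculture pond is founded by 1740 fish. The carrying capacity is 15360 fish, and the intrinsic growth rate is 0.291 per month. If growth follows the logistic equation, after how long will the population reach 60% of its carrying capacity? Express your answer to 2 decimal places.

8.46 months

A = (K − N₀)/N₀ = (15360 − 1740)/1740 = 7.8276.
Solve 15360/(1 + 7.8276·e^(−0.291t)) = 9216: 1 + 7.8276·e^(−0.291t) = 1.6667, so e^(−0.291t) = 0.0851689.
−0.291·t = ln(0.0851689) = -2.4631, so t = 2.4631/0.291 = 8.4643.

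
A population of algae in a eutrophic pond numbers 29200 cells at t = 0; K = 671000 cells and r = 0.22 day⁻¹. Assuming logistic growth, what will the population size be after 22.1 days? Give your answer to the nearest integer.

573499 cells

A = (K − N₀)/N₀ = (671000 − 29200)/29200 = 21.979.
N(t) = K/(1 + A·e^(−rt)) = 671000/(1 + 21.979×e^(−0.22×22.1)).
e^(−4.862) = 0.007735; denominator = 1 + 21.979×0.007735 = 1.17.
N = 671000/1.17 = 573499.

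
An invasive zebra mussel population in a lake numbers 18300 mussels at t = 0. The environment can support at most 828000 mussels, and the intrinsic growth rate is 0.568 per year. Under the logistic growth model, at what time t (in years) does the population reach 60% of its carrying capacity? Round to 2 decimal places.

7.39 years

A = (K − N₀)/N₀ = (828000 − 18300)/18300 = 44.246.
Solve 828000/(1 + 44.246·e^(−0.568t)) = 496800: 1 + 44.246·e^(−0.568t) = 1.6667, so e^(−0.568t) = 0.0150673.
−0.568·t = ln(0.0150673) = -4.1952, so t = 4.1952/0.568 = 7.386.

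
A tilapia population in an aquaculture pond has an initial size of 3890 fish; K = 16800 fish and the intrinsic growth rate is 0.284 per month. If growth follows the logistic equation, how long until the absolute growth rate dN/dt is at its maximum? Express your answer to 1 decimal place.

4.2 months

Logistic growth is fastest at N = K/2 = 8400.
A = (K − N₀)/N₀ = 3.3188. Set K/(1 + A·e^(−rt)) = K/2 → A·e^(−rt) = 1.
e^(−0.284t) = 1/3.3188 = 0.301317, so t = ln(3.3188)/0.284 = 1.1996/0.284 = 4.2239.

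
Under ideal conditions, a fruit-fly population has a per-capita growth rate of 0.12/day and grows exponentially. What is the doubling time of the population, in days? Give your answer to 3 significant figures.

Doubling time t_d = ln(2)/r = 0.6931/0.12 = 5.7762.

5.78 days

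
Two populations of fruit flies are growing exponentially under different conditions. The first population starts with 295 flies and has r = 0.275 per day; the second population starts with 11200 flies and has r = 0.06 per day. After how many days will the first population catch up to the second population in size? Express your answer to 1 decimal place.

16.9 days

Set 295·e^(0.275t) = 11200·e^(0.06t).
e^((0.275 − 0.06)t) = 11200/295 → e^(0.215·t) = 37.966.
0.215·t = ln(37.966) = 3.6367, so t = 3.6367/0.215 = 16.915.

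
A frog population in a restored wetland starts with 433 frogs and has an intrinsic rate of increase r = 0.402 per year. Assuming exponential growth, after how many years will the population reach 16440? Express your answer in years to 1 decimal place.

9.0 years

Set N₀·e^(rt) = 16440: e^(0.402·t) = 16440/433 = 37.968.
0.402·t = ln(37.968) = 3.6367, so t = 3.6367/0.402 = 9.0466.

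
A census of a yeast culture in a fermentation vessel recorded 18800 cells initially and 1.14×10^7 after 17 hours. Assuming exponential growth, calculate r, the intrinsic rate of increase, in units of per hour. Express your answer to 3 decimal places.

0.377 per hour

From N(t) = N₀·e^(rt): e^(r·17) = 1.14×10^7/18800 = 606.38.
r·17 = ln(606.38) = 6.4075, so r = 6.4075/17 = 0.37691.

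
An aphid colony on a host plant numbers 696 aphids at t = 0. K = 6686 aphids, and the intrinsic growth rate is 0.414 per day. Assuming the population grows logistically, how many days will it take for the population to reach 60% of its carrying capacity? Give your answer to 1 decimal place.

A = (K − N₀)/N₀ = (6686 − 696)/696 = 8.6063.
Solve 6686/(1 + 8.6063·e^(−0.414t)) = 4011.6: 1 + 8.6063·e^(−0.414t) = 1.6667, so e^(−0.414t) = 0.0774624.
−0.414·t = ln(0.0774624) = -2.558, so t = 2.558/0.414 = 6.1787.

6.2 days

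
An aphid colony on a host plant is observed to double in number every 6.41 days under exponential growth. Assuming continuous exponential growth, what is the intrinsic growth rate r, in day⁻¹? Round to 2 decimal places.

0.11 per day

r = ln(2)/t_d = 0.6931/6.41 = 0.10814.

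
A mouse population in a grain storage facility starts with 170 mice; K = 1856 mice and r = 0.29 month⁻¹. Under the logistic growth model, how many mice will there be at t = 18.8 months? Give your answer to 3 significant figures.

1780 mice

A = (K − N₀)/N₀ = (1856 − 170)/170 = 9.9176.
N(t) = K/(1 + A·e^(−rt)) = 1856/(1 + 9.9176×e^(−0.29×18.8)).
e^(−5.452) = 0.0042877; denominator = 1 + 9.9176×0.0042877 = 1.0425.
N = 1856/1.0425 = 1780.29.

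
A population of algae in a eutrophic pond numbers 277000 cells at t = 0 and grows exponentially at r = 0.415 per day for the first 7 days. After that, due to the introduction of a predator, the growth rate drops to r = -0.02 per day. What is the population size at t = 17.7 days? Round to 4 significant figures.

Phase 1: N(7) = 277000·e^(0.415×7) = 277000·e^2.905 = 5.059472×10^6.
Phase 2 runs for 17.7 − 7 = 10.7 days at r = -0.02.
N(17.7) = 5.059472×10^6·e^(-0.02×10.7) = 5.059472×10^6·e^-0.214 = 4.084757×10^6.

4085000 cells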